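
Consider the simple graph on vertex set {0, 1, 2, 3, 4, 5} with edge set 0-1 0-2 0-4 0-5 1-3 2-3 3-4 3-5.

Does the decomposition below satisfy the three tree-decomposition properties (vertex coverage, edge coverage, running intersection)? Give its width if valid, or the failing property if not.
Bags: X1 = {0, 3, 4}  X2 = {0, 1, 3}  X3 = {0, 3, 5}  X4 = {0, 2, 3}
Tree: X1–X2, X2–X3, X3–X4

Vertex coverage: the bags together contain {0, 1, 2, 3, 4, 5}, the full vertex set. Edge coverage: each edge of G has both endpoints in at least one bag. Running intersection: for every vertex, the bags containing it form a connected subtree. All three properties hold, so this is a valid tree decomposition of width max|bag| − 1 = 2, and hence tw(G) ≤ 2.

Yes; width 2.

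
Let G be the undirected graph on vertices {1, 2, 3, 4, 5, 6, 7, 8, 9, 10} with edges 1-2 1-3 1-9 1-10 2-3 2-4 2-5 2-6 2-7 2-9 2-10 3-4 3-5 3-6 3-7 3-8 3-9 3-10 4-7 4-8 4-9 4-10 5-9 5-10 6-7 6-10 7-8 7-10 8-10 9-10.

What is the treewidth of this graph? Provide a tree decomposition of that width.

Every bag has size at most 5, so the width is 5 − 1 = 4 and tw(G) ≤ 4. For the lower bound, the 5 vertices {3, 4, 7, 8, 10} are pairwise adjacent, and any tree decomposition puts a clique entirely inside one bag — forcing width ≥ 4. Therefore the treewidth is 4.

Treewidth 4.
One such decomposition:
Bags: B1 = {2, 3, 4, 9, 10}  B2 = {1, 2, 3, 9, 10}  B3 = {2, 3, 4, 7, 10}  B4 = {2, 3, 5, 9, 10}  B5 = {2, 3, 6, 7, 10}  B6 = {3, 4, 7, 8, 10}
Tree: B1–B2, B1–B3, B2–B4, B3–B5, B3–B6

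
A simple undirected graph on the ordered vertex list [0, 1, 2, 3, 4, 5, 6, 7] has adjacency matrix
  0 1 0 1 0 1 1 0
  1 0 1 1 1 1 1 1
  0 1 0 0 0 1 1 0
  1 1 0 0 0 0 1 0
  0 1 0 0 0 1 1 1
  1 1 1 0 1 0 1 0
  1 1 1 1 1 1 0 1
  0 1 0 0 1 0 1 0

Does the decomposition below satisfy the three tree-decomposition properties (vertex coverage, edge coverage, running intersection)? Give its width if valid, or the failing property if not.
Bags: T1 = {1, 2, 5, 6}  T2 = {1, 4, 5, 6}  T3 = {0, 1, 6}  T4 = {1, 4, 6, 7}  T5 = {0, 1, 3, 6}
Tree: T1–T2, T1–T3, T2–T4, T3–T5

A tree decomposition must satisfy three properties: every vertex lies in some bag; for every edge, both endpoints lie together in some bag; and for every vertex, the bags containing it form a connected subtree. Here edge (5,0) lies in no bag, so the decomposition is invalid.

No — edge (5,0) lies in no bag.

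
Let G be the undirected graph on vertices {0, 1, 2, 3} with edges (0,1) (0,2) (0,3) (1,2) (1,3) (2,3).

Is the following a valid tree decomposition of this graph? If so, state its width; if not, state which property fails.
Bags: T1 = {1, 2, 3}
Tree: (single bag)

No — vertex 0 appears in no bag.

A tree decomposition must satisfy three properties: every vertex lies in some bag; for every edge, both endpoints lie together in some bag; and for every vertex, the bags containing it form a connected subtree. Here vertex 0 appears in no bag, so the decomposition is invalid.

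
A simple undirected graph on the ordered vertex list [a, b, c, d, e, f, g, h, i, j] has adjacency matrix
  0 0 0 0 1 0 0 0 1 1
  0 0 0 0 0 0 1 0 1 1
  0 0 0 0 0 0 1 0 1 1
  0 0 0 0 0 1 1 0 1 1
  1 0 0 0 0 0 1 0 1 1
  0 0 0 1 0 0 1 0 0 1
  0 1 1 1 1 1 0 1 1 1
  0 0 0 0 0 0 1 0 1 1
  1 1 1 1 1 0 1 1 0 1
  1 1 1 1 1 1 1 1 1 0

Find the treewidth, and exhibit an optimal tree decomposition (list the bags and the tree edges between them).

The largest bag has 4 vertices, giving width 3; this decomposition certifies tw(G) ≤ 3. On the other hand G contains the 4-clique {d, f, g, j}. A clique must lie in a single bag of any decomposition, so no decomposition can have width below 3. Combining the bounds, tw(G) = 3.

Treewidth 3.
Bags: B1 = {a, e, i, j}  B2 = {e, g, i, j}  B3 = {g, h, i, j}  B4 = {d, g, i, j}  B5 = {d, f, g, j}  B6 = {c, g, i, j}  B7 = {b, g, i, j}
Tree: B1–B2, B2–B3, B2–B4, B4–B5, B4–B6, B2–B7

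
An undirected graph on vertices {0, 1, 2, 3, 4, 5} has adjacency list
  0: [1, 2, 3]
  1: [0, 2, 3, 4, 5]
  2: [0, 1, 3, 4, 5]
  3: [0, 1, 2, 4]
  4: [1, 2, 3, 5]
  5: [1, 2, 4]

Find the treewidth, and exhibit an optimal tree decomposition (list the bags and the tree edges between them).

The largest bag has 4 vertices, giving width 3; this decomposition certifies tw(G) ≤ 3. Conversely, {0, 1, 2, 3} is a clique of size 4, and the vertices of any clique must share a bag in every tree decomposition; so some bag has ≥ 4 vertices and tw(G) ≥ 3. Combining the bounds, tw(G) = 3.

Treewidth 3.
Bags: B1 = {1, 2, 3, 4}  B2 = {1, 2, 4, 5}  B3 = {0, 1, 2, 3}
Tree: B1–B2, B1–B3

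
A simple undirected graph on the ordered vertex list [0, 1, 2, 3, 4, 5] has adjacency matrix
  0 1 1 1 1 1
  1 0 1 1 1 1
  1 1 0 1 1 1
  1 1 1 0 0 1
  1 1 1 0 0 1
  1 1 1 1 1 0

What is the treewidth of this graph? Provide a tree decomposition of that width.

Treewidth 4.
One optimal decomposition is:
Bags: B1 = {0, 1, 2, 4, 5}  B2 = {0, 1, 2, 3, 5}
Tree: B1–B2

Each bag holds 5 vertices, so the decomposition has width 4, which upper-bounds the treewidth. On the other hand G contains the 5-clique {0, 1, 2, 3, 5}. A clique must lie in a single bag of any decomposition, so no decomposition can have width below 4. The upper and lower bounds meet at 4, so that is the treewidth.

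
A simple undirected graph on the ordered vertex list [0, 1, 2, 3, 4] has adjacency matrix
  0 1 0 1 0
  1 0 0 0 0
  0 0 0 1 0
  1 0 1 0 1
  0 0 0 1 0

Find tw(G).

1

A width-1 tree decomposition is:
Bags: B1 = {3, 4}  B2 = {0, 3}  B3 = {2, 3}  B4 = {0, 1}
Tree: B1–B2, B1–B3, B2–B4
Each bag holds 2 vertices, so the decomposition has width 1, which upper-bounds the treewidth. G has an edge, so its treewidth is at least 1. Combining the bounds, tw(G) = 1.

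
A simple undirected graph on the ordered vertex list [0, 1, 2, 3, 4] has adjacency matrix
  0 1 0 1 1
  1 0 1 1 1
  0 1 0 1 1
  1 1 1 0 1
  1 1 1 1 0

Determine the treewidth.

A width-3 tree decomposition is:
Bags: B1 = {0, 1, 3, 4}  B2 = {1, 2, 3, 4}
Tree: B1–B2
The largest bag has 4 vertices, giving width 3; this decomposition certifies tw(G) ≤ 3. Conversely, {0, 1, 3, 4} is a clique of size 4, and the vertices of any clique must share a bag in every tree decomposition; so some bag has ≥ 4 vertices and tw(G) ≥ 3. Therefore the treewidth is 3.

3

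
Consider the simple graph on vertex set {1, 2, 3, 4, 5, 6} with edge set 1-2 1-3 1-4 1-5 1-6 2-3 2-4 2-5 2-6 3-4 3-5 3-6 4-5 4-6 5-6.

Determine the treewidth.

A width-5 tree decomposition is:
Bags: B1 = {1, 2, 3, 4, 5, 6}
Tree: (single bag)
With just one bag of size 6, the width is 6 − 1 = 5, so tw(G) ≤ 5. On the other hand G contains the 6-clique {1, 2, 3, 4, 5, 6}. A clique must lie in a single bag of any decomposition, so no decomposition can have width below 5. Hence tw(G) = 5 exactly.

5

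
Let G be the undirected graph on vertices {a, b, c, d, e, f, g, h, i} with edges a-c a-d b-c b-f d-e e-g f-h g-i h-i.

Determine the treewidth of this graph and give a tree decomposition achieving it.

Treewidth 2.
Bags: B1 = {f, h, i}  B2 = {b, f, i}  B3 = {b, c, i}  B4 = {a, c, i}  B5 = {a, d, i}  B6 = {d, e, i}  B7 = {e, g, i}
Tree: B1–B2, B2–B3, B3–B4, B4–B5, B5–B6, B6–B7

The largest bag has 3 vertices, giving width 2; this decomposition certifies tw(G) ≤ 2. The edges i–h–f–b–c–a–d–e–g–i form a cycle, so G is not a tree and its treewidth is at least 2. The upper and lower bounds meet at 2, so that is the treewidth.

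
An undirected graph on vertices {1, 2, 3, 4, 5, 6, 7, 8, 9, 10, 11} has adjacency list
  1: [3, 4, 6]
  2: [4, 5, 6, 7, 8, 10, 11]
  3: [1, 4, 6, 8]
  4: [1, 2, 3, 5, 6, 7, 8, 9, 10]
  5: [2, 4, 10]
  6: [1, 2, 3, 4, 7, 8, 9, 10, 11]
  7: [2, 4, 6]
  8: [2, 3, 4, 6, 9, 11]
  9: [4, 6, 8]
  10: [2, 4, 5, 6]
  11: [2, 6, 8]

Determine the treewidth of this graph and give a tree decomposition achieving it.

The largest bag has 4 vertices, giving width 3; this decomposition certifies tw(G) ≤ 3. For the lower bound, the 4 vertices {2, 6, 8, 11} are pairwise adjacent, and any tree decomposition puts a clique entirely inside one bag — forcing width ≥ 3. The upper and lower bounds meet at 3, so that is the treewidth.

Treewidth 3.
One optimal decomposition is:
Bags: B1 = {2, 4, 6, 8}  B2 = {2, 4, 6, 10}  B3 = {3, 4, 6, 8}  B4 = {2, 6, 8, 11}  B5 = {1, 3, 4, 6}  B6 = {2, 4, 5, 10}  B7 = {2, 4, 6, 7}  B8 = {4, 6, 8, 9}
Tree: B1–B2, B1–B3, B1–B4, B3–B5, B2–B6, B1–B7, B3–B8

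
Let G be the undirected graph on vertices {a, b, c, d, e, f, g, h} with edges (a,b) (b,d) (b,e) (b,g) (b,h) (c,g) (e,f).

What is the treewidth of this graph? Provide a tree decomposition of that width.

Treewidth 1.
One such decomposition:
Bags: B1 = {b, e}  B2 = {b, h}  B3 = {b, g}  B4 = {e, f}  B5 = {a, b}  B6 = {b, d}  B7 = {c, g}
Tree: B1–B2, B2–B3, B1–B4, B1–B5, B1–B6, B3–B7

Each bag holds 2 vertices, so the decomposition has width 1, which upper-bounds the treewidth. Since G has at least one edge (e.g. e–b), it is not an edgeless graph, so tw(G) ≥ 1. Combining the bounds, tw(G) = 1.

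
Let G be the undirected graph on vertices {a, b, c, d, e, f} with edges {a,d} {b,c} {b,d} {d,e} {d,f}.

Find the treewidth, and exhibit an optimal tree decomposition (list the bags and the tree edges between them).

Treewidth 1.
One such decomposition:
Bags: B1 = {b, d}  B2 = {d, f}  B3 = {b, c}  B4 = {a, d}  B5 = {d, e}
Tree: B1–B2, B1–B3, B1–B4, B1–B5

Every bag has size at most 2, so the width is 2 − 1 = 1 and tw(G) ≤ 1. Any graph with an edge has treewidth ≥ 1, and G has the edge d–b. Combining the bounds, tw(G) = 1.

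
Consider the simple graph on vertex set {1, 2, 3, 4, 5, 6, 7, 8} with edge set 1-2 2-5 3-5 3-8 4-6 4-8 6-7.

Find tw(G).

A width-1 tree decomposition is:
Bags: B1 = {6, 7}  B2 = {4, 6}  B3 = {4, 8}  B4 = {3, 8}  B5 = {3, 5}  B6 = {2, 5}  B7 = {1, 2}
Tree: B1–B2, B2–B3, B3–B4, B4–B5, B5–B6, B6–B7
The largest bag has 2 vertices, giving width 1; this decomposition certifies tw(G) ≤ 1. Any graph with an edge has treewidth ≥ 1, and G has the edge 7–6. Therefore the treewidth is 1.

1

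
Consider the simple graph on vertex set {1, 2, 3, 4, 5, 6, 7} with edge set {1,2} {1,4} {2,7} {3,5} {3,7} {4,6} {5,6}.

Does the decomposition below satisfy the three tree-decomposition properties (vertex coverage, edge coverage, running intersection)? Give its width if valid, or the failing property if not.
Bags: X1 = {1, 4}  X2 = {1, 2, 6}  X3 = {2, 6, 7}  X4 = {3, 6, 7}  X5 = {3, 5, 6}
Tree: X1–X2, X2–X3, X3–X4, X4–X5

A tree decomposition must satisfy three properties: every vertex lies in some bag; for every edge, both endpoints lie together in some bag; and for every vertex, the bags containing it form a connected subtree. Here edge (6,4) lies in no bag, so the decomposition is invalid.

No — edge (6,4) lies in no bag.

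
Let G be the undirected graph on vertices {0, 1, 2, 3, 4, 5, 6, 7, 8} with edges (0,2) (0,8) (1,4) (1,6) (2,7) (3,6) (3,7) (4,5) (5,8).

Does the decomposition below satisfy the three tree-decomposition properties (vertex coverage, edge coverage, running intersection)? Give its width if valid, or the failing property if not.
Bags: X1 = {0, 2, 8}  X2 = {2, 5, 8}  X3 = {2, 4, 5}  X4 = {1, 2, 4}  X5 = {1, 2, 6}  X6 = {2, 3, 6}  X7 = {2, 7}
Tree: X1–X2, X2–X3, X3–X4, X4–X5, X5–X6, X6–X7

No — edge (3,7) lies in no bag.

A tree decomposition must satisfy three properties: every vertex lies in some bag; for every edge, both endpoints lie together in some bag; and for every vertex, the bags containing it form a connected subtree. Here edge (3,7) lies in no bag, so the decomposition is invalid.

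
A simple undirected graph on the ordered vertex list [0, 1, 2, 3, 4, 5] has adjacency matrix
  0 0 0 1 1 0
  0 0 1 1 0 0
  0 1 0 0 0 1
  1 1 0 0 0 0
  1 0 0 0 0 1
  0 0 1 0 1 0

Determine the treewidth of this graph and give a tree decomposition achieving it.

The largest bag has 3 vertices, giving width 2; this decomposition certifies tw(G) ≤ 2. The edges 3–1–2–5–4–0–3 form a cycle, so G is not a tree and its treewidth is at least 2. Therefore the treewidth is 2.

Treewidth 2.
One optimal decomposition is:
Bags: B1 = {1, 2, 3}  B2 = {2, 3, 5}  B3 = {3, 4, 5}  B4 = {0, 3, 4}
Tree: B1–B2, B2–B3, B3–B4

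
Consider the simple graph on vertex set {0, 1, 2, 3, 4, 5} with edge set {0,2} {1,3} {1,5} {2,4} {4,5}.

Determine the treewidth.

1

A width-1 tree decomposition is:
Bags: B1 = {0, 2}  B2 = {2, 4}  B3 = {4, 5}  B4 = {1, 5}  B5 = {1, 3}
Tree: B1–B2, B2–B3, B3–B4, B4–B5
Each bag holds 2 vertices, so the decomposition has width 1, which upper-bounds the treewidth. Any graph with an edge has treewidth ≥ 1, and G has the edge 0–2. Therefore the treewidth is 1.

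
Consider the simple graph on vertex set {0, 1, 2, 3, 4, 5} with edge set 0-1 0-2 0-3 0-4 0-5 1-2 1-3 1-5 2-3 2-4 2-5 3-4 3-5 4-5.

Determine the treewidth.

A width-4 tree decomposition is:
Bags: B1 = {0, 2, 3, 4, 5}  B2 = {0, 1, 2, 3, 5}
Tree: B1–B2
Every bag has size at most 5, so the width is 5 − 1 = 4 and tw(G) ≤ 4. Conversely, {0, 1, 2, 3, 5} is a clique of size 5, and the vertices of any clique must share a bag in every tree decomposition; so some bag has ≥ 5 vertices and tw(G) ≥ 4. The upper and lower bounds meet at 4, so that is the treewidth.

4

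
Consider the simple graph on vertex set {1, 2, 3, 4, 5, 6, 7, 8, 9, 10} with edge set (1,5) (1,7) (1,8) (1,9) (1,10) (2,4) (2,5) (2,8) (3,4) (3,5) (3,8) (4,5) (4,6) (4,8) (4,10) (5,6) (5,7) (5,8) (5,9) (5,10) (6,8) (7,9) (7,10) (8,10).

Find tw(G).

3

A width-3 tree decomposition is:
Bags: B1 = {1, 5, 8, 10}  B2 = {1, 5, 7, 10}  B3 = {4, 5, 8, 10}  B4 = {1, 5, 7, 9}  B5 = {2, 4, 5, 8}  B6 = {4, 5, 6, 8}  B7 = {3, 4, 5, 8}
Tree: B1–B2, B1–B3, B2–B4, B3–B5, B3–B6, B6–B7
Each bag holds 4 vertices, so the decomposition has width 3, which upper-bounds the treewidth. Conversely, {1, 5, 8, 10} is a clique of size 4, and the vertices of any clique must share a bag in every tree decomposition; so some bag has ≥ 4 vertices and tw(G) ≥ 3. Combining the bounds, tw(G) = 3.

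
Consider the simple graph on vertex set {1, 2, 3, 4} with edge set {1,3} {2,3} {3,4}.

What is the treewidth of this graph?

1

A width-1 tree decomposition is:
Bags: B1 = {1, 3}  B2 = {3, 4}  B3 = {2, 3}
Tree: B1–B2, B2–B3
Every bag has size at most 2, so the width is 2 − 1 = 1 and tw(G) ≤ 1. G has an edge, so its treewidth is at least 1. Combining the bounds, tw(G) = 1.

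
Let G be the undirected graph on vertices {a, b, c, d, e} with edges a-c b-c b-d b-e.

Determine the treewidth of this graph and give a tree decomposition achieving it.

Treewidth 1.
One optimal decomposition is:
Bags: B1 = {b, c}  B2 = {b, d}  B3 = {b, e}  B4 = {a, c}
Tree: B1–B2, B1–B3, B1–B4

The largest bag has 2 vertices, giving width 1; this decomposition certifies tw(G) ≤ 1. G has an edge, so its treewidth is at least 1. The upper and lower bounds meet at 1, so that is the treewidth.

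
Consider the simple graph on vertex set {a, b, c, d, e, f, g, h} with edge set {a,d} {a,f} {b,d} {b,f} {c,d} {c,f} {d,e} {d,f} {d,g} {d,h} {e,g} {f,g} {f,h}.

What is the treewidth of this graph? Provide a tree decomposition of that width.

Treewidth 2.
Bags: B1 = {d, f, h}  B2 = {a, d, f}  B3 = {c, d, f}  B4 = {b, d, f}  B5 = {d, f, g}  B6 = {d, e, g}
Tree: B1–B2, B2–B3, B1–B4, B1–B5, B5–B6

The largest bag has 3 vertices, giving width 2; this decomposition certifies tw(G) ≤ 2. For the lower bound, the 3 vertices {d, e, g} are pairwise adjacent, and any tree decomposition puts a clique entirely inside one bag — forcing width ≥ 2. Therefore the treewidth is 2.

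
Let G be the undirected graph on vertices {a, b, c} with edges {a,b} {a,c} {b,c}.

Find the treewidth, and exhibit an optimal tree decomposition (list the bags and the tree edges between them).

A single bag containing all 3 vertices is trivially a valid decomposition of width 2. On the other hand G contains the 3-clique {a, b, c}. A clique must lie in a single bag of any decomposition, so no decomposition can have width below 2. Therefore the treewidth is 2.

Treewidth 2.
One optimal decomposition is:
Bags: B1 = {a, b, c}
Tree: (single bag)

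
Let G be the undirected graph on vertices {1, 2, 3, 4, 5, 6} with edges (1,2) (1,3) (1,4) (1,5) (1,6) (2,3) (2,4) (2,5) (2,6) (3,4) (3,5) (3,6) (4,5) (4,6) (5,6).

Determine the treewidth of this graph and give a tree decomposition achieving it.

A single bag containing all 6 vertices is trivially a valid decomposition of width 5. Conversely, {1, 2, 3, 4, 5, 6} is a clique of size 6, and the vertices of any clique must share a bag in every tree decomposition; so some bag has ≥ 6 vertices and tw(G) ≥ 5. Hence tw(G) = 5 exactly.

Treewidth 5.
Bags: B1 = {1, 2, 3, 4, 5, 6}
Tree: (single bag)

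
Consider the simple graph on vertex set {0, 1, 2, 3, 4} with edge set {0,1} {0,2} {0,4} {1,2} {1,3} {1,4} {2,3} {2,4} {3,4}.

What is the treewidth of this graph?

3

A width-3 tree decomposition is:
Bags: B1 = {0, 1, 2, 4}  B2 = {1, 2, 3, 4}
Tree: B1–B2
Each bag holds 4 vertices, so the decomposition has width 3, which upper-bounds the treewidth. Conversely, {0, 1, 2, 4} is a clique of size 4, and the vertices of any clique must share a bag in every tree decomposition; so some bag has ≥ 4 vertices and tw(G) ≥ 3. Therefore the treewidth is 3.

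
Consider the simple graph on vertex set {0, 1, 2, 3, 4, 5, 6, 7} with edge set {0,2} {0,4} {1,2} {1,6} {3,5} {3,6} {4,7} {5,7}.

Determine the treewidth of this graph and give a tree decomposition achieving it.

Every bag has size at most 3, so the width is 3 − 1 = 2 and tw(G) ≤ 2. The edges 0–4–7–5–3–6–1–2–0 form a cycle, so G is not a tree and its treewidth is at least 2. Combining the bounds, tw(G) = 2.

Treewidth 2.
Bags: B1 = {0, 4, 7}  B2 = {0, 5, 7}  B3 = {0, 3, 5}  B4 = {0, 3, 6}  B5 = {0, 1, 6}  B6 = {0, 1, 2}
Tree: B1–B2, B2–B3, B3–B4, B4–B5, B5–B6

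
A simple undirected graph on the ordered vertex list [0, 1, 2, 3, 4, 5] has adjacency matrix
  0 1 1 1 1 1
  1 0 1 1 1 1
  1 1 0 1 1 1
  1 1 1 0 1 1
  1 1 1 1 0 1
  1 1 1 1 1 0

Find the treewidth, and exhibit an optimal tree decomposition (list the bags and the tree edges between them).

Treewidth 5.
Bags: B1 = {0, 1, 2, 3, 4, 5}
Tree: (single bag)

A single bag containing all 6 vertices is trivially a valid decomposition of width 5. On the other hand G contains the 6-clique {0, 1, 2, 3, 4, 5}. A clique must lie in a single bag of any decomposition, so no decomposition can have width below 5. Therefore the treewidth is 5.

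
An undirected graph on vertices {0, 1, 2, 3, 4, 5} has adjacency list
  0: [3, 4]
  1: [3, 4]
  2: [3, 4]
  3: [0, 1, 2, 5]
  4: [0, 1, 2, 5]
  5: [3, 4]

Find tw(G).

A width-2 tree decomposition is:
Bags: B1 = {0, 3, 4}  B2 = {1, 3, 4}  B3 = {3, 4, 5}  B4 = {2, 3, 4}
Tree: B1–B2, B2–B3, B3–B4
The largest bag has 3 vertices, giving width 2; this decomposition certifies tw(G) ≤ 2. Since 0–3–1–4–0 is a cycle in G, G is not acyclic. Forests are exactly the graphs of treewidth ≤ 1, so tw(G) ≥ 2. The upper and lower bounds meet at 2, so that is the treewidth.

2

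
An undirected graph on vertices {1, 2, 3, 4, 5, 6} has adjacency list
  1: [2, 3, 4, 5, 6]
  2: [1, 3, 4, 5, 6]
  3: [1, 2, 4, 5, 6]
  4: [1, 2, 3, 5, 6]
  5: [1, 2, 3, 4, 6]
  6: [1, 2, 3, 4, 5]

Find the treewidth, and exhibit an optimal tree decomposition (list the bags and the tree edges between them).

Treewidth 5.
One optimal decomposition is:
Bags: B1 = {1, 2, 3, 4, 5, 6}
Tree: (single bag)

A single bag containing all 6 vertices is trivially a valid decomposition of width 5. Conversely, {1, 2, 3, 4, 5, 6} is a clique of size 6, and the vertices of any clique must share a bag in every tree decomposition; so some bag has ≥ 6 vertices and tw(G) ≥ 5. Hence tw(G) = 5 exactly.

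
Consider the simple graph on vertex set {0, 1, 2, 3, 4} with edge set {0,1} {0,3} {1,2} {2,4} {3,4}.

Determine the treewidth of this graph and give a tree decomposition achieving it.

Treewidth 2.
Bags: B1 = {0, 1, 3}  B2 = {1, 2, 3}  B3 = {2, 3, 4}
Tree: B1–B2, B2–B3

Each bag holds 3 vertices, so the decomposition has width 2, which upper-bounds the treewidth. For the lower bound, G contains the cycle 3–0–1–2–4–3, so G is not a forest; only forests have treewidth ≤ 1, hence tw(G) ≥ 2. The upper and lower bounds meet at 2, so that is the treewidth.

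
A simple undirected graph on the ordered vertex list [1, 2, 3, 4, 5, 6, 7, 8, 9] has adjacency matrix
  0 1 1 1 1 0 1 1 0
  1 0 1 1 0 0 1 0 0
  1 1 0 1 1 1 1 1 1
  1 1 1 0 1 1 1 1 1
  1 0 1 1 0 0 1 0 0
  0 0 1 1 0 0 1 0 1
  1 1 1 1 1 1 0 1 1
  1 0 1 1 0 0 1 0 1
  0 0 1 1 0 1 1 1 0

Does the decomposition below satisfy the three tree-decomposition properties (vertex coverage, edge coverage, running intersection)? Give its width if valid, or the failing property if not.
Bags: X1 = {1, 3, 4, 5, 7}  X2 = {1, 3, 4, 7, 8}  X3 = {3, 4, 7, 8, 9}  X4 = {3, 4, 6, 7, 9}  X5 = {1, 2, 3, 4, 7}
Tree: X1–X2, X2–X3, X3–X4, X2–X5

Vertex coverage: the bags together contain {1, 2, 3, 4, 5, 6, 7, 8, 9}, the full vertex set. Edge coverage: each edge of G has both endpoints in at least one bag. Running intersection: for every vertex, the bags containing it form a connected subtree. All three properties hold, so this is a valid tree decomposition of width max|bag| − 1 = 4, and hence tw(G) ≤ 4.

Yes; width 4.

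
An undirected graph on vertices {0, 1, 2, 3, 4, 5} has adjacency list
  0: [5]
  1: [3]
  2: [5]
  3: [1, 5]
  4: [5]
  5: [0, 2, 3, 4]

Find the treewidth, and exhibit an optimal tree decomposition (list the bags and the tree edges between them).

Treewidth 1.
One optimal decomposition is:
Bags: B1 = {0, 5}  B2 = {4, 5}  B3 = {3, 5}  B4 = {1, 3}  B5 = {2, 5}
Tree: B1–B2, B2–B3, B3–B4, B3–B5

The largest bag has 2 vertices, giving width 1; this decomposition certifies tw(G) ≤ 1. Since G has at least one edge (e.g. 5–0), it is not an edgeless graph, so tw(G) ≥ 1. Combining the bounds, tw(G) = 1.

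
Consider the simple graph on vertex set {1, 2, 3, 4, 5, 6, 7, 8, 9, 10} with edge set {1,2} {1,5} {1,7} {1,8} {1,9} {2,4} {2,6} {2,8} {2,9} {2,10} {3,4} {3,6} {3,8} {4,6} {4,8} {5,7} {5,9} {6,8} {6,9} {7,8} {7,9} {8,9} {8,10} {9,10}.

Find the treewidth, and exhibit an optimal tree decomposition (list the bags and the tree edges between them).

Treewidth 3.
One optimal decomposition is:
Bags: B1 = {2, 4, 6, 8}  B2 = {2, 6, 8, 9}  B3 = {1, 2, 8, 9}  B4 = {2, 8, 9, 10}  B5 = {3, 4, 6, 8}  B6 = {1, 7, 8, 9}  B7 = {1, 5, 7, 9}
Tree: B1–B2, B2–B3, B2–B4, B1–B5, B3–B6, B6–B7

The largest bag has 4 vertices, giving width 3; this decomposition certifies tw(G) ≤ 3. On the other hand G contains the 4-clique {1, 2, 8, 9}. A clique must lie in a single bag of any decomposition, so no decomposition can have width below 3. The upper and lower bounds meet at 3, so that is the treewidth.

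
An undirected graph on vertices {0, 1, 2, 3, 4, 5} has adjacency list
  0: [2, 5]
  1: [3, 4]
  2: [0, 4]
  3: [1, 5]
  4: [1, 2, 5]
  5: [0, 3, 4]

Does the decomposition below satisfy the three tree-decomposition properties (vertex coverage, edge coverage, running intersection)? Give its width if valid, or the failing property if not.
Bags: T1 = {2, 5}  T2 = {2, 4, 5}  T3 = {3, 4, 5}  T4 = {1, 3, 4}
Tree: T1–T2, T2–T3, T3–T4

No — vertex 0 appears in no bag.

A tree decomposition must satisfy three properties: every vertex lies in some bag; for every edge, both endpoints lie together in some bag; and for every vertex, the bags containing it form a connected subtree. Here vertex 0 appears in no bag, so the decomposition is invalid.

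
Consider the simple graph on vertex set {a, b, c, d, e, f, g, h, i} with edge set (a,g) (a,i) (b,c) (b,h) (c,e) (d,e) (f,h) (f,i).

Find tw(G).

A width-1 tree decomposition is:
Bags: B1 = {d, e}  B2 = {c, e}  B3 = {b, c}  B4 = {b, h}  B5 = {f, h}  B6 = {f, i}  B7 = {a, i}  B8 = {a, g}
Tree: B1–B2, B2–B3, B3–B4, B4–B5, B5–B6, B6–B7, B7–B8
Each bag holds 2 vertices, so the decomposition has width 1, which upper-bounds the treewidth. G has an edge, so its treewidth is at least 1. Hence tw(G) = 1 exactly.

1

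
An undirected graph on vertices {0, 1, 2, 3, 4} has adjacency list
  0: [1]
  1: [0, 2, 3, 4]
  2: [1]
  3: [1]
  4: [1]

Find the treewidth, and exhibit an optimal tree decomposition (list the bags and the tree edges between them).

Every bag has size at most 2, so the width is 2 − 1 = 1 and tw(G) ≤ 1. G has an edge, so its treewidth is at least 1. Therefore the treewidth is 1.

Treewidth 1.
One such decomposition:
Bags: B1 = {1, 3}  B2 = {0, 1}  B3 = {1, 4}  B4 = {1, 2}
Tree: B1–B2, B2–B3, B3–B4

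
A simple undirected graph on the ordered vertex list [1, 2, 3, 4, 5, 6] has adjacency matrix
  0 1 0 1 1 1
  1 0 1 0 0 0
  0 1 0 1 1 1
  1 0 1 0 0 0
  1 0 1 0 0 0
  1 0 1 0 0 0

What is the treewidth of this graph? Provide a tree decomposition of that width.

Treewidth 2.
One optimal decomposition is:
Bags: B1 = {1, 3, 4}  B2 = {1, 3, 5}  B3 = {1, 3, 6}  B4 = {1, 2, 3}
Tree: B1–B2, B2–B3, B3–B4

Each bag holds 3 vertices, so the decomposition has width 2, which upper-bounds the treewidth. Since 1–4–3–5–1 is a cycle in G, G is not acyclic. Forests are exactly the graphs of treewidth ≤ 1, so tw(G) ≥ 2. Hence tw(G) = 2 exactly.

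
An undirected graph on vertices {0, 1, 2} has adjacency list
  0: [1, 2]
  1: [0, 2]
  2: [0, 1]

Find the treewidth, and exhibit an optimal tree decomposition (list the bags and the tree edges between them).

A single bag containing all 3 vertices is trivially a valid decomposition of width 2. For the lower bound, the 3 vertices {0, 1, 2} are pairwise adjacent, and any tree decomposition puts a clique entirely inside one bag — forcing width ≥ 2. Therefore the treewidth is 2.

Treewidth 2.
One such decomposition:
Bags: B1 = {0, 1, 2}
Tree: (single bag)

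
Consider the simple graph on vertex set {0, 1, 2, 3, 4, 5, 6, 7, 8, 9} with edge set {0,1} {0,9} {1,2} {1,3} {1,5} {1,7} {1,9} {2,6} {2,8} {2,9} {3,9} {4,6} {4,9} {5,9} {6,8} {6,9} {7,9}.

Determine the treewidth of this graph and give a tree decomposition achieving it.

Treewidth 2.
One optimal decomposition is:
Bags: B1 = {1, 3, 9}  B2 = {1, 5, 9}  B3 = {1, 2, 9}  B4 = {2, 6, 9}  B5 = {0, 1, 9}  B6 = {2, 6, 8}  B7 = {1, 7, 9}  B8 = {4, 6, 9}
Tree: B1–B2, B1–B3, B3–B4, B3–B5, B4–B6, B2–B7, B4–B8

Every bag has size at most 3, so the width is 3 − 1 = 2 and tw(G) ≤ 2. Conversely, {2, 6, 8} is a clique of size 3, and the vertices of any clique must share a bag in every tree decomposition; so some bag has ≥ 3 vertices and tw(G) ≥ 2. Combining the bounds, tw(G) = 2.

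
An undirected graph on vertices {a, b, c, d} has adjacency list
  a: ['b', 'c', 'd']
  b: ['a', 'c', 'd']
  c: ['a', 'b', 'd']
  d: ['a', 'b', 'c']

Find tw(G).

A width-3 tree decomposition is:
Bags: B1 = {a, b, c, d}
Tree: (single bag)
A single bag containing all 4 vertices is trivially a valid decomposition of width 3. For the lower bound, the 4 vertices {a, b, c, d} are pairwise adjacent, and any tree decomposition puts a clique entirely inside one bag — forcing width ≥ 3. Therefore the treewidth is 3.

3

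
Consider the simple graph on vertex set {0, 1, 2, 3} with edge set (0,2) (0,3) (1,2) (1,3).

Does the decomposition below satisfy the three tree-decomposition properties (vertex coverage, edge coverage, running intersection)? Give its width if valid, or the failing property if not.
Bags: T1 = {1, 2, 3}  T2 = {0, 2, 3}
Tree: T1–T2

Vertex coverage: the bags together contain {0, 1, 2, 3}, the full vertex set. Edge coverage: each edge of G has both endpoints in at least one bag. Running intersection: for every vertex, the bags containing it form a connected subtree. All three properties hold, so this is a valid tree decomposition of width max|bag| − 1 = 2, and hence tw(G) ≤ 2.

Yes; width 2.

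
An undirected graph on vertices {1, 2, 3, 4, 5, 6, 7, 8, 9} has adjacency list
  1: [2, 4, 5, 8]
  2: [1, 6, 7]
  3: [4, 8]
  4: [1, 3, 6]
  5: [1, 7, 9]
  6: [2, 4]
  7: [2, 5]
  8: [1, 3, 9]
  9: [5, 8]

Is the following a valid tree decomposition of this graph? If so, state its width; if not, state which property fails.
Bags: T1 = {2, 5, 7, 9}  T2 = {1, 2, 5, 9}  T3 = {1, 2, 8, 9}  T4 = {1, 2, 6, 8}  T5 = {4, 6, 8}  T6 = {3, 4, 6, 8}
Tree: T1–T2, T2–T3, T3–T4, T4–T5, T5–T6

A tree decomposition must satisfy three properties: every vertex lies in some bag; for every edge, both endpoints lie together in some bag; and for every vertex, the bags containing it form a connected subtree. Here edge (1,4) lies in no bag, so the decomposition is invalid.

No — edge (1,4) lies in no bag.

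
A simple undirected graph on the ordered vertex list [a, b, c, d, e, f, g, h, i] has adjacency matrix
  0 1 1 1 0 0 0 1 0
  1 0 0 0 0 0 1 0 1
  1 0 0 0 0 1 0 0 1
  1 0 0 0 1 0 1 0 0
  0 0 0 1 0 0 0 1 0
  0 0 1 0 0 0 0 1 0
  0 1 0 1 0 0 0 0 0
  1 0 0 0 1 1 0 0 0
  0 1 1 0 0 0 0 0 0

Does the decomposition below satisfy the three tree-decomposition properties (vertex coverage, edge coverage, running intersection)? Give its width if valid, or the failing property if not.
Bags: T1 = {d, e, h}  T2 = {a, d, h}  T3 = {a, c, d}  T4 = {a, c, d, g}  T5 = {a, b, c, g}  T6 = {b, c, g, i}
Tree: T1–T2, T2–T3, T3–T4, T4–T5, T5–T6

No — vertex f appears in no bag.

A tree decomposition must satisfy three properties: every vertex lies in some bag; for every edge, both endpoints lie together in some bag; and for every vertex, the bags containing it form a connected subtree. Here vertex f appears in no bag, so the decomposition is invalid.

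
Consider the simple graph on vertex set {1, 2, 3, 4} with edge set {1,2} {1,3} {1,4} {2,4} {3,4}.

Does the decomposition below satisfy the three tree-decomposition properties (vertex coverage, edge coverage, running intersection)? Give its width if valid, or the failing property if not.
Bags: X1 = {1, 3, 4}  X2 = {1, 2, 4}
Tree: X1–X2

Yes; width 2.

Vertex coverage: the bags together contain {1, 2, 3, 4}, the full vertex set. Edge coverage: each edge of G has both endpoints in at least one bag. Running intersection: for every vertex, the bags containing it form a connected subtree. All three properties hold, so this is a valid tree decomposition of width max|bag| − 1 = 2, and hence tw(G) ≤ 2.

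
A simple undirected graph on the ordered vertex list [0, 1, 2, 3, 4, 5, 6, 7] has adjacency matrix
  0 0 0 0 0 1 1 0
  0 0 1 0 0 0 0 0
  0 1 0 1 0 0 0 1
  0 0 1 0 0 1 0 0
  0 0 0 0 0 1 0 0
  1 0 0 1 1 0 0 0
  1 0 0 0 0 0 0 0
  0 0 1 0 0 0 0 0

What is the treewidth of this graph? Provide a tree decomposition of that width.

Treewidth 1.
One optimal decomposition is:
Bags: B1 = {3, 5}  B2 = {0, 5}  B3 = {2, 3}  B4 = {0, 6}  B5 = {4, 5}  B6 = {1, 2}  B7 = {2, 7}
Tree: B1–B2, B1–B3, B2–B4, B1–B5, B3–B6, B6–B7

The largest bag has 2 vertices, giving width 1; this decomposition certifies tw(G) ≤ 1. Since G has at least one edge (e.g. 3–5), it is not an edgeless graph, so tw(G) ≥ 1. Hence tw(G) = 1 exactly.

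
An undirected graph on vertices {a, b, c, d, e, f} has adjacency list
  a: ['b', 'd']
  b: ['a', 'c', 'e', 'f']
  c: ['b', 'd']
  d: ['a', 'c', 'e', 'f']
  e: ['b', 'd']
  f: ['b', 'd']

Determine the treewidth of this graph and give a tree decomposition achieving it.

Treewidth 2.
One such decomposition:
Bags: B1 = {b, d, f}  B2 = {b, c, d}  B3 = {b, d, e}  B4 = {a, b, d}
Tree: B1–B2, B2–B3, B3–B4

The largest bag has 3 vertices, giving width 2; this decomposition certifies tw(G) ≤ 2. Since b–f–d–c–b is a cycle in G, G is not acyclic. Forests are exactly the graphs of treewidth ≤ 1, so tw(G) ≥ 2. Hence tw(G) = 2 exactly.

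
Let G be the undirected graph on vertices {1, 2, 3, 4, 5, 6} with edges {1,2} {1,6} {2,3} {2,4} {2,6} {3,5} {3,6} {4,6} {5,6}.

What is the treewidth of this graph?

2

A width-2 tree decomposition is:
Bags: B1 = {3, 5, 6}  B2 = {2, 3, 6}  B3 = {2, 4, 6}  B4 = {1, 2, 6}
Tree: B1–B2, B2–B3, B2–B4
Each bag holds 3 vertices, so the decomposition has width 2, which upper-bounds the treewidth. On the other hand G contains the 3-clique {1, 2, 6}. A clique must lie in a single bag of any decomposition, so no decomposition can have width below 2. Combining the bounds, tw(G) = 2.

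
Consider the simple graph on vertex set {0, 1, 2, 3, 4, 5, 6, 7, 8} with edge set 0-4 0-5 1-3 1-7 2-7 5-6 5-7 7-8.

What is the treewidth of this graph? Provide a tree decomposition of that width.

Treewidth 1.
One such decomposition:
Bags: B1 = {1, 7}  B2 = {7, 8}  B3 = {5, 7}  B4 = {5, 6}  B5 = {0, 5}  B6 = {2, 7}  B7 = {0, 4}  B8 = {1, 3}
Tree: B1–B2, B2–B3, B3–B4, B3–B5, B2–B6, B5–B7, B1–B8

Every bag has size at most 2, so the width is 2 − 1 = 1 and tw(G) ≤ 1. G has an edge, so its treewidth is at least 1. The upper and lower bounds meet at 1, so that is the treewidth.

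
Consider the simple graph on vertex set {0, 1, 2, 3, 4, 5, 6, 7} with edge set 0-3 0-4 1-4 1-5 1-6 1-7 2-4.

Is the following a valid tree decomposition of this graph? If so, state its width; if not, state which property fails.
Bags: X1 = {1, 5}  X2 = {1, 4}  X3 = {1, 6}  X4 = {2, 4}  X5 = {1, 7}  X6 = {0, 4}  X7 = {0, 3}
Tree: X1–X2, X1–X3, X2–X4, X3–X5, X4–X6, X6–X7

Every vertex of G appears in some bag (union = {0, 1, 2, 3, 4, 5, 6, 7}); every edge is covered by a bag; and for each vertex v the set of bags containing v is connected in the bag tree. The decomposition is therefore valid. The largest bag has 2 vertices, so the width is 1.

Yes; width 1.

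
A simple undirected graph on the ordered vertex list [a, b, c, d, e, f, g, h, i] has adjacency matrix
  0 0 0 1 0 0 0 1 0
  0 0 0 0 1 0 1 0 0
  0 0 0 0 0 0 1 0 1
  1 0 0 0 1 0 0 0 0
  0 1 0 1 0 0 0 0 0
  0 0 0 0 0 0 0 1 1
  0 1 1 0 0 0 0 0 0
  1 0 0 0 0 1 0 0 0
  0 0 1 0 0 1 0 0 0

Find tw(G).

2

A width-2 tree decomposition is:
Bags: B1 = {c, f, i}  B2 = {c, f, g}  B3 = {b, f, g}  B4 = {b, e, f}  B5 = {d, e, f}  B6 = {a, d, f}  B7 = {a, f, h}
Tree: B1–B2, B2–B3, B3–B4, B4–B5, B5–B6, B6–B7
Each bag holds 3 vertices, so the decomposition has width 2, which upper-bounds the treewidth. For the lower bound, G contains the cycle f–i–c–g–b–e–d–a–h–f, so G is not a forest; only forests have treewidth ≤ 1, hence tw(G) ≥ 2. Hence tw(G) = 2 exactly.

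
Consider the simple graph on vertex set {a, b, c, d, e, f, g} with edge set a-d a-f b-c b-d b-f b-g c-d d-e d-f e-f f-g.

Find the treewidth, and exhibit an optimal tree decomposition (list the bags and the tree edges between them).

Every bag has size at most 3, so the width is 3 − 1 = 2 and tw(G) ≤ 2. For the lower bound, the 3 vertices {b, c, d} are pairwise adjacent, and any tree decomposition puts a clique entirely inside one bag — forcing width ≥ 2. Combining the bounds, tw(G) = 2.

Treewidth 2.
One such decomposition:
Bags: B1 = {a, d, f}  B2 = {b, d, f}  B3 = {b, f, g}  B4 = {b, c, d}  B5 = {d, e, f}
Tree: B1–B2, B2–B3, B2–B4, B1–B5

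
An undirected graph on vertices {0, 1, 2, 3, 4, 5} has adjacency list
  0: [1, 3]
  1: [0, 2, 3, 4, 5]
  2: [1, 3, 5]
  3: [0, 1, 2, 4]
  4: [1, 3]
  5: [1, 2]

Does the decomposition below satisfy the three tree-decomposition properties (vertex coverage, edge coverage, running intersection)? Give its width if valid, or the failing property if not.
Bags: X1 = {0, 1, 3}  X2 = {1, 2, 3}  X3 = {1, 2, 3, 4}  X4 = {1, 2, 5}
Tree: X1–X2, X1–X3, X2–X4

A tree decomposition must satisfy three properties: every vertex lies in some bag; for every edge, both endpoints lie together in some bag; and for every vertex, the bags containing it form a connected subtree. Here bags containing vertex 2 are not connected in the tree, so the decomposition is invalid.

No — bags containing vertex 2 are not connected in the tree.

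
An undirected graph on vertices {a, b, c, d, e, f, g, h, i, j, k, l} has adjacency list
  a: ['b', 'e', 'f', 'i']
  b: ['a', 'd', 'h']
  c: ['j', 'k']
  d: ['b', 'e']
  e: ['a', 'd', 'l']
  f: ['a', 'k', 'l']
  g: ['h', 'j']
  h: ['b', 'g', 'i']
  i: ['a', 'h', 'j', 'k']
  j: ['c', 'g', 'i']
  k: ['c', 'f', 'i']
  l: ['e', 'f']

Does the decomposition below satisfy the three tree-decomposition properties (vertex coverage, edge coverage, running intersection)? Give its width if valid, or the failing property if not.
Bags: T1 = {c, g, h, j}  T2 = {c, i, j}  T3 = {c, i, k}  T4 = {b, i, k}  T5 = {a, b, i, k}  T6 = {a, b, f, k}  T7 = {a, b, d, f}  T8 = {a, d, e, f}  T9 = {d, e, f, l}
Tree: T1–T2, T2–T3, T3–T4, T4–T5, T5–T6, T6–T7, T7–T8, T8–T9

A tree decomposition must satisfy three properties: every vertex lies in some bag; for every edge, both endpoints lie together in some bag; and for every vertex, the bags containing it form a connected subtree. Here edge (h,i) lies in no bag, so the decomposition is invalid.

No — edge (h,i) lies in no bag.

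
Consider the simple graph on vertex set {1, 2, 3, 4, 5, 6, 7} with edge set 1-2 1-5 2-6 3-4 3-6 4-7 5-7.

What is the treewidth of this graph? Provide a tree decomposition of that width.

Each bag holds 3 vertices, so the decomposition has width 2, which upper-bounds the treewidth. The edges 5–7–4–3–6–2–1–5 form a cycle, so G is not a tree and its treewidth is at least 2. Therefore the treewidth is 2.

Treewidth 2.
One optimal decomposition is:
Bags: B1 = {4, 5, 7}  B2 = {3, 4, 5}  B3 = {3, 5, 6}  B4 = {2, 5, 6}  B5 = {1, 2, 5}
Tree: B1–B2, B2–B3, B3–B4, B4–B5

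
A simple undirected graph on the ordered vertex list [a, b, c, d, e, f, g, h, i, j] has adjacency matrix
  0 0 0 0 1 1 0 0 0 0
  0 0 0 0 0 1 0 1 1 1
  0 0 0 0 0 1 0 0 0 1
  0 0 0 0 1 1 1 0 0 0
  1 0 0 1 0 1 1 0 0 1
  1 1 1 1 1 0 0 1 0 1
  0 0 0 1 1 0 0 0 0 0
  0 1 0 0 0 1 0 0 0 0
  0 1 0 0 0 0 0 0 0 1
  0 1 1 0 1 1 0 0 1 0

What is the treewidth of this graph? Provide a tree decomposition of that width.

Each bag holds 3 vertices, so the decomposition has width 2, which upper-bounds the treewidth. For the lower bound, the 3 vertices {d, e, g} are pairwise adjacent, and any tree decomposition puts a clique entirely inside one bag — forcing width ≥ 2. Therefore the treewidth is 2.

Treewidth 2.
Bags: B1 = {b, f, j}  B2 = {e, f, j}  B3 = {b, i, j}  B4 = {a, e, f}  B5 = {d, e, f}  B6 = {b, f, h}  B7 = {d, e, g}  B8 = {c, f, j}
Tree: B1–B2, B1–B3, B2–B4, B2–B5, B1–B6, B5–B7, B1–B8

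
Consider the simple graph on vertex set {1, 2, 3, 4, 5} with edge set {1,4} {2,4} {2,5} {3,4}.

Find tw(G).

1

A width-1 tree decomposition is:
Bags: B1 = {1, 4}  B2 = {3, 4}  B3 = {2, 4}  B4 = {2, 5}
Tree: B1–B2, B2–B3, B3–B4
Every bag has size at most 2, so the width is 2 − 1 = 1 and tw(G) ≤ 1. Any graph with an edge has treewidth ≥ 1, and G has the edge 1–4. Combining the bounds, tw(G) = 1.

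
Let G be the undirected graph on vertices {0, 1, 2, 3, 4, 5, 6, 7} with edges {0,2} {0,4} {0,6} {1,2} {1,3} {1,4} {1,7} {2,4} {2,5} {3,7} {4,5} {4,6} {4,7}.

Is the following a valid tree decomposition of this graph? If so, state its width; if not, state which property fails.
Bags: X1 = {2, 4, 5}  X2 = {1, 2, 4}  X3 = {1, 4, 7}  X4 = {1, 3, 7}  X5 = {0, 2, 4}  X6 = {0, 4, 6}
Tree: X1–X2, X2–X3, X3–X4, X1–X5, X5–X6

Yes; width 2.

Checking the three conditions: (i) the bags cover all of {0, 1, 2, 3, 4, 5, 6, 7}; (ii) for each edge, some bag contains both endpoints; (iii) the bags containing any fixed vertex form a subtree. All hold, so the decomposition is valid with width 3 − 1 = 2.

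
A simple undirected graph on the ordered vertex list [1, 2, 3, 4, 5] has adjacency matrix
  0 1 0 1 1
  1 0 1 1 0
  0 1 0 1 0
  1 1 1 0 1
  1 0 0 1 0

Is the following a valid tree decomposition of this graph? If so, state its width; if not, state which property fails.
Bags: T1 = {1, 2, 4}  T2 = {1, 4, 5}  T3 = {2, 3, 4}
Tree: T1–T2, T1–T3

Yes; width 2.

Every vertex of G appears in some bag (union = {1, 2, 3, 4, 5}); every edge is covered by a bag; and for each vertex v the set of bags containing v is connected in the bag tree. The decomposition is therefore valid. The largest bag has 3 vertices, so the width is 2.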